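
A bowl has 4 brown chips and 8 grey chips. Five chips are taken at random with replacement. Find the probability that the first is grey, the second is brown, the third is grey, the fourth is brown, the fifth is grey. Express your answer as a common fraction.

8/243

Multiply the conditional probability of each draw in order, with replacement (the composition resets each draw).
P = (8/12) · (4/12) · (8/12) · (4/12) · (8/12) = 8/243 ≈ 0.0329.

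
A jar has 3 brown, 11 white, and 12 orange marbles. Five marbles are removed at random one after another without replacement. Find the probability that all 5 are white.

Unordered draws without replacement: count favorable combinations over C(26,5).
Favorable = C(3,0) · C(11,5) · C(12,0) = 462; total = C(26,5) = 65780.
P = 462/65780 = 21/2990 ≈ 0.0070.

21/2990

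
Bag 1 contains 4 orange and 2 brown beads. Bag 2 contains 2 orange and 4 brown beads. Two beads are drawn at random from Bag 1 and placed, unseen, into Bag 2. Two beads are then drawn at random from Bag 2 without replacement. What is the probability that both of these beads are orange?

61/420

Condition on how many of the transferred beads are orange (from Bag 1: 4 orange of 6; then Bag 2 has 8 total).
  0 orange: C(4,0)C(2,2)/C(6,2) = 1/15; then P = C(2,2)/C(8,2) = 1/28
  1 orange: C(4,1)C(2,1)/C(6,2) = 8/15; then P = C(3,2)/C(8,2) = 3/28
  2 orange: C(4,2)C(2,0)/C(6,2) = 2/5; then P = C(4,2)/C(8,2) = 3/14
P(both orange) = 61/420 ≈ 0.1452.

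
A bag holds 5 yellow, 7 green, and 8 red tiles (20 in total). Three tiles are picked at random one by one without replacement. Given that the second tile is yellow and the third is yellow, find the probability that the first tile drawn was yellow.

P(first=yellow and the second tile is yellow and the third is yellow) = (5/20)·(4/19)·(3/18) = 1/114.
P(E) = Σ over first color = 1/114 + 7/342 + 4/171 = 1/19.
By Bayes, P(first=yellow | E) = 1/114 / 1/19 = 1/6 ≈ 0.1667.

1/6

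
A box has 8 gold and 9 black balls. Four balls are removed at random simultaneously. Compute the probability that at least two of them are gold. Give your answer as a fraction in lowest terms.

Sum the hypergeometric tail for j = 2,…,4 gold balls.
Favorable = C(8,2)·C(9,2) + C(8,3)·C(9,1) + C(8,4)·C(9,0) = 1582; total = C(17,4) = 2380.
P = 1582/2380 = 113/170 ≈ 0.6647.

113/170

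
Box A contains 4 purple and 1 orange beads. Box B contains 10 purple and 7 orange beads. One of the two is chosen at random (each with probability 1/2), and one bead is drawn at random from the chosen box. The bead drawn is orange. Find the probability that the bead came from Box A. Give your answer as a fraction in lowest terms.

17/52

P(orange | Box A) = 1/5; P(orange | Box B) = 7/17.
P(orange) = 1/2·1/5 + 1/2·7/17 = 26/85.
By Bayes' rule, P(Box A | orange) = 1/10 / 26/85 = 17/52 ≈ 0.3269.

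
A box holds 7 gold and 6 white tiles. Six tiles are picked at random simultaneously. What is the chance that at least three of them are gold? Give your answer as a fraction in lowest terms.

679/858

Sum the hypergeometric tail for j = 3,…,6 gold tiles.
Favorable = C(7,3)·C(6,3) + C(7,4)·C(6,2) + C(7,5)·C(6,1) + C(7,6)·C(6,0) = 1358; total = C(13,6) = 1716.
P = 1358/1716 = 679/858 ≈ 0.7914.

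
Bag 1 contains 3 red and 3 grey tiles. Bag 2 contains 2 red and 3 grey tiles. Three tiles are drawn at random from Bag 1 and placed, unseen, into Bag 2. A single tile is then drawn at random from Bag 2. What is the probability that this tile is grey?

9/16

Condition on how many of the transferred tiles are grey (from Bag 1: 3 grey of 6; then Bag 2 has 8 total).
  0 grey: C(3,0)C(3,3)/C(6,3) = 1/20; then P = 3/8
  1 grey: C(3,1)C(3,2)/C(6,3) = 9/20; then P = 4/8
  2 grey: C(3,2)C(3,1)/C(6,3) = 9/20; then P = 5/8
  3 grey: C(3,3)C(3,0)/C(6,3) = 1/20; then P = 6/8
P(grey from Bag 2) = 9/16 ≈ 0.5625.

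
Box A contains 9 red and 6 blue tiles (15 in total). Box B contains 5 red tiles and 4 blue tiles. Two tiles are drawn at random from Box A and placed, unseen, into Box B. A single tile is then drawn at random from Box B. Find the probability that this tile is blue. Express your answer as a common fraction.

24/55

Condition on how many of the transferred tiles are blue (from Box A: 6 blue of 15; then Box B has 11 total).
  0 blue: C(6,0)C(9,2)/C(15,2) = 12/35; then P = 4/11
  1 blue: C(6,1)C(9,1)/C(15,2) = 18/35; then P = 5/11
  2 blue: C(6,2)C(9,0)/C(15,2) = 1/7; then P = 6/11
P(blue from Box B) = 24/55 ≈ 0.4364.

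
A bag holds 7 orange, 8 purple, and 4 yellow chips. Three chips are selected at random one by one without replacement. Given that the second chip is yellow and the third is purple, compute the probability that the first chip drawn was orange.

7/17

P(first=orange and the second chip is yellow and the third is purple) = (7/19)·(4/18)·(8/17) = 112/2907.
P(E) = Σ over first color = 112/2907 + 112/2907 + 16/969 = 16/171.
By Bayes, P(first=orange | E) = 112/2907 / 16/171 = 7/17 ≈ 0.4118.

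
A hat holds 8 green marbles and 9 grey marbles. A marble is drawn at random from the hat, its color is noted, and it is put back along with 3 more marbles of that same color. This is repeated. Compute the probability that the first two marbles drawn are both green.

After a green draw the hat holds 11 green out of 20.
P = (8/17)·(11/20) = 22/85 ≈ 0.2588.

22/85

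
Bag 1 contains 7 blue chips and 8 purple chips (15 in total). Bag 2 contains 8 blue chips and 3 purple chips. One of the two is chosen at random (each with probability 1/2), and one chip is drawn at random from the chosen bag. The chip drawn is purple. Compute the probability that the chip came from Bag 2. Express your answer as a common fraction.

P(purple | Bag 1) = 8/15; P(purple | Bag 2) = 3/11.
P(purple) = 1/2·8/15 + 1/2·3/11 = 133/330.
By Bayes' rule, P(Bag 2 | purple) = 3/22 / 133/330 = 45/133 ≈ 0.3383.

45/133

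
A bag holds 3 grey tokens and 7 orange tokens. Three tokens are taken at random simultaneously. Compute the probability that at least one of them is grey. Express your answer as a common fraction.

17/24

Use the complement: P(at least one grey) = 1 − P(no grey).
P(none) = C(7,3)/C(10,3) = 35/120.
So P = 1 − 35/120 = 17/24 ≈ 0.7083.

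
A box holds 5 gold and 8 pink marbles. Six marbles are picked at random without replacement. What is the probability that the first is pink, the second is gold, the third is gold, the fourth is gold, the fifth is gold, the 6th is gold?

1/1287

Multiply the conditional probability of each draw in order, without replacement, so each draw removes one from its color and from the total.
P = (8/13) · (5/12) · (4/11) · (3/10) · (2/9) · (1/8) = 1/1287 ≈ 0.0008.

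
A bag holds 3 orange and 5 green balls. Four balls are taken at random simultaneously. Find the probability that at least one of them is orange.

Use the complement: P(at least one orange) = 1 − P(no orange).
P(none) = C(5,4)/C(8,4) = 5/70.
So P = 1 − 5/70 = 13/14 ≈ 0.9286.

13/14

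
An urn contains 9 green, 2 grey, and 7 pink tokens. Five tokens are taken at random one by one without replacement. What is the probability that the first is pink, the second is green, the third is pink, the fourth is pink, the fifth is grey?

Multiply the conditional probability of each draw in order, without replacement, so each draw removes one from its color and from the total.
P = (7/18) · (9/17) · (6/16) · (5/15) · (2/14) = 1/272 ≈ 0.0037.

1/272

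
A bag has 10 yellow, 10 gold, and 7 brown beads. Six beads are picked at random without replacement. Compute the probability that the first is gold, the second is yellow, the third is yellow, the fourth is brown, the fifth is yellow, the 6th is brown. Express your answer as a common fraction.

14/9867

Multiply the conditional probability of each draw in order, without replacement, so each draw removes one from its color and from the total.
P = (10/27) · (10/26) · (9/25) · (7/24) · (8/23) · (6/22) = 14/9867 ≈ 0.0014.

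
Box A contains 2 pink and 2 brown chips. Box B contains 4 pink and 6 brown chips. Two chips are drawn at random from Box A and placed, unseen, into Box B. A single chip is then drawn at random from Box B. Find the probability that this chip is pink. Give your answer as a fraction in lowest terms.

Condition on how many of the transferred chips are pink (from Box A: 2 pink of 4; then Box B has 12 total).
  0 pink: C(2,0)C(2,2)/C(4,2) = 1/6; then P = 4/12
  1 pink: C(2,1)C(2,1)/C(4,2) = 2/3; then P = 5/12
  2 pink: C(2,2)C(2,0)/C(4,2) = 1/6; then P = 6/12
P(pink from Box B) = 5/12 ≈ 0.4167.

5/12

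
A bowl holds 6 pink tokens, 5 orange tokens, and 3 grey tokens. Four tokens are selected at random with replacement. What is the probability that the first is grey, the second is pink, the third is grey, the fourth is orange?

135/19208

Multiply the conditional probability of each draw in order, with replacement (the composition resets each draw).
P = (3/14) · (6/14) · (3/14) · (5/14) = 135/19208 ≈ 0.0070.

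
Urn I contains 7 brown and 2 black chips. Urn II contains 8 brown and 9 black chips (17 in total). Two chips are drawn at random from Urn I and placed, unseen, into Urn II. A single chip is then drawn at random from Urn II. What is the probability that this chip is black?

Condition on how many of the transferred chips are black (from Urn I: 2 black of 9; then Urn II has 19 total).
  0 black: C(2,0)C(7,2)/C(9,2) = 7/12; then P = 9/19
  1 black: C(2,1)C(7,1)/C(9,2) = 7/18; then P = 10/19
  2 black: C(2,2)C(7,0)/C(9,2) = 1/36; then P = 11/19
P(black from Urn II) = 85/171 ≈ 0.4971.

85/171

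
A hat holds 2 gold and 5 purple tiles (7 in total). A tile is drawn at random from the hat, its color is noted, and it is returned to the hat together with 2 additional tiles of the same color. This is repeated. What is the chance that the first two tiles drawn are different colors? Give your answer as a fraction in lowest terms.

Either gold then purple, or purple then gold; after the first draw the total is 9.
P = (2/7)·(5/9) + (5/7)·(2/9) = 20/63 ≈ 0.3175.

20/63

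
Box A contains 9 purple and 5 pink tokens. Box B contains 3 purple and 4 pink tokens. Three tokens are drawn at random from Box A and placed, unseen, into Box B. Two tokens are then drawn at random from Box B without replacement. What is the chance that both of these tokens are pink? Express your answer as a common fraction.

Condition on how many of the transferred tokens are pink (from Box A: 5 pink of 14; then Box B has 10 total).
  0 pink: C(5,0)C(9,3)/C(14,3) = 3/13; then P = C(4,2)/C(10,2) = 2/15
  1 pink: C(5,1)C(9,2)/C(14,3) = 45/91; then P = C(5,2)/C(10,2) = 2/9
  2 pink: C(5,2)C(9,1)/C(14,3) = 45/182; then P = C(6,2)/C(10,2) = 1/3
  3 pink: C(5,3)C(9,0)/C(14,3) = 5/182; then P = C(7,2)/C(10,2) = 7/15
P(both pink) = 46/195 ≈ 0.2359.

46/195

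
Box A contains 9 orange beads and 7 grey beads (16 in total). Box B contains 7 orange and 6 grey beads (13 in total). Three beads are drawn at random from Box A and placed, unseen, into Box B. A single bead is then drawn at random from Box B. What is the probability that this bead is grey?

117/256

Condition on how many of the transferred beads are grey (from Box A: 7 grey of 16; then Box B has 16 total).
  0 grey: C(7,0)C(9,3)/C(16,3) = 3/20; then P = 6/16
  1 grey: C(7,1)C(9,2)/C(16,3) = 9/20; then P = 7/16
  2 grey: C(7,2)C(9,1)/C(16,3) = 27/80; then P = 8/16
  3 grey: C(7,3)C(9,0)/C(16,3) = 1/16; then P = 9/16
P(grey from Box B) = 117/256 ≈ 0.4570.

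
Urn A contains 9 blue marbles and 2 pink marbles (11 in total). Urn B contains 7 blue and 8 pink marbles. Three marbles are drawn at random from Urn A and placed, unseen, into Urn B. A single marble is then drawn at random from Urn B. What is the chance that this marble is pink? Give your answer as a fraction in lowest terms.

47/99

Condition on how many of the transferred marbles are pink (from Urn A: 2 pink of 11; then Urn B has 18 total).
  0 pink: C(2,0)C(9,3)/C(11,3) = 28/55; then P = 8/18
  1 pink: C(2,1)C(9,2)/C(11,3) = 24/55; then P = 9/18
  2 pink: C(2,2)C(9,1)/C(11,3) = 3/55; then P = 10/18
P(pink from Urn B) = 47/99 ≈ 0.4747.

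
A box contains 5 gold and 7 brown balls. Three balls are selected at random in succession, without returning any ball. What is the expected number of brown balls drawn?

7/4

By linearity of expectation, E[X] = Σ P(draw i is brown); by symmetry each draw (even without replacement) has P(brown) = 7/12.
E[X] = 3 · 7/12 = 7/4 ≈ 1.7500.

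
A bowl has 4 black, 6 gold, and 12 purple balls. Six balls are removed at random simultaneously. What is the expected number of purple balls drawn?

By linearity of expectation, E[X] = Σ P(draw i is purple); by symmetry each draw (even without replacement) has P(purple) = 12/22.
E[X] = 6 · 12/22 = 36/11 ≈ 3.2727.

36/11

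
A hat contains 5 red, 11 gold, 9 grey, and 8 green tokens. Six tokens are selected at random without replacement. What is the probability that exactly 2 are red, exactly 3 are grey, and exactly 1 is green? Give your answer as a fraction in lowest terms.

Unordered draws without replacement: count favorable combinations over C(33,6).
Favorable = C(5,2) · C(11,0) · C(9,3) · C(8,1) = 6720; total = C(33,6) = 1107568.
P = 6720/1107568 = 60/9889 ≈ 0.0061.

60/9889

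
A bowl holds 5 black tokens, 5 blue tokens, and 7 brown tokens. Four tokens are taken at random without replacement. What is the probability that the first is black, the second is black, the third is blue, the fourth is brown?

Multiply the conditional probability of each draw in order, without replacement, so each draw removes one from its color and from the total.
P = (5/17) · (4/16) · (5/15) · (7/14) = 5/408 ≈ 0.0123.

5/408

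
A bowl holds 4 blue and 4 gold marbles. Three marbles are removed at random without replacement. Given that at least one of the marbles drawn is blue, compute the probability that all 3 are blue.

P(all 3 blue) = C(4,3)/C(8,3) = 1/14; P(at least one blue) = 1 − C(4,3)/C(8,3) = 13/14.
Since 'all 3 blue' ⊆ 'at least one blue', P(all 3 | at least one) = 1/14 / 13/14 = 1/13 ≈ 0.0769.

1/13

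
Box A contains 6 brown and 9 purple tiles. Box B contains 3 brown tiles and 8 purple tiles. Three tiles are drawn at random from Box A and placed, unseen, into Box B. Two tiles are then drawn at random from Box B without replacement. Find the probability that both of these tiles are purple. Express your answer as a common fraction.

304/637

Condition on how many of the transferred tiles are purple (from Box A: 9 purple of 15; then Box B has 14 total).
  0 purple: C(9,0)C(6,3)/C(15,3) = 4/91; then P = C(8,2)/C(14,2) = 4/13
  1 purple: C(9,1)C(6,2)/C(15,3) = 27/91; then P = C(9,2)/C(14,2) = 36/91
  2 purple: C(9,2)C(6,1)/C(15,3) = 216/455; then P = C(10,2)/C(14,2) = 45/91
  3 purple: C(9,3)C(6,0)/C(15,3) = 12/65; then P = C(11,2)/C(14,2) = 55/91
P(both purple) = 304/637 ≈ 0.4772.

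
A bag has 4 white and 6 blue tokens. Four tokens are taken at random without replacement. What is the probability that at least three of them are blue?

19/42

Sum the hypergeometric tail for j = 3,…,4 blue tokens.
Favorable = C(6,3)·C(4,1) + C(6,4)·C(4,0) = 95; total = C(10,4) = 210.
P = 95/210 = 19/42 ≈ 0.4524.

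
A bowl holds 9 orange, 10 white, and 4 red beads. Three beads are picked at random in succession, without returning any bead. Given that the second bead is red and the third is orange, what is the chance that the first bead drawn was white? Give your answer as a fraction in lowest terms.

P(first=white and the second bead is red and the third is orange) = (10/23)·(4/22)·(9/21) = 60/1771.
P(E) = Σ over first color = 48/1771 + 60/1771 + 18/1771 = 18/253.
By Bayes, P(first=white | E) = 60/1771 / 18/253 = 10/21 ≈ 0.4762.

10/21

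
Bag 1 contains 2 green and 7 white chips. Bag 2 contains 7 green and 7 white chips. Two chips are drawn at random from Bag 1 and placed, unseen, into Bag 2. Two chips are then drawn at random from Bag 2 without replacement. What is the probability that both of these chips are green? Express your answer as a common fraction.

Condition on how many of the transferred chips are green (from Bag 1: 2 green of 9; then Bag 2 has 16 total).
  0 green: C(2,0)C(7,2)/C(9,2) = 7/12; then P = C(7,2)/C(16,2) = 7/40
  1 green: C(2,1)C(7,1)/C(9,2) = 7/18; then P = C(8,2)/C(16,2) = 7/30
  2 green: C(2,2)C(7,0)/C(9,2) = 1/36; then P = C(9,2)/C(16,2) = 3/10
P(both green) = 869/4320 ≈ 0.2012.

869/4320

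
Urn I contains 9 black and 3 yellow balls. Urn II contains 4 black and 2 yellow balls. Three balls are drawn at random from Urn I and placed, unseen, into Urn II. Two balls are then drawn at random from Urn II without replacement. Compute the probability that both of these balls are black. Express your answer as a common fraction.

Condition on how many of the transferred balls are black (from Urn I: 9 black of 12; then Urn II has 9 total).
  0 black: C(9,0)C(3,3)/C(12,3) = 1/220; then P = C(4,2)/C(9,2) = 1/6
  1 black: C(9,1)C(3,2)/C(12,3) = 27/220; then P = C(5,2)/C(9,2) = 5/18
  2 black: C(9,2)C(3,1)/C(12,3) = 27/55; then P = C(6,2)/C(9,2) = 5/12
  3 black: C(9,3)C(3,0)/C(12,3) = 21/55; then P = C(7,2)/C(9,2) = 7/12
P(both black) = 61/132 ≈ 0.4621.

61/132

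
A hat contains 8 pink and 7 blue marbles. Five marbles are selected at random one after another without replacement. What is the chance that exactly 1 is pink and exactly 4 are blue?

Unordered draws without replacement: count favorable combinations over C(15,5).
Favorable = C(8,1) · C(7,4) = 280; total = C(15,5) = 3003.
P = 280/3003 = 40/429 ≈ 0.0932.

40/429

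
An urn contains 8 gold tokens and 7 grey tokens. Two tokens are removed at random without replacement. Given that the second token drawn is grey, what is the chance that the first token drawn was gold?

4/7

P(first=gold and the second token drawn is grey) = (8/15)·(7/14) = 4/15.
P(the second token drawn is grey) = Σ over first color = 4/15 + 1/5 = 7/15.
By Bayes, P(first=gold | the second token drawn is grey) = 4/15 / 7/15 = 4/7 ≈ 0.5714.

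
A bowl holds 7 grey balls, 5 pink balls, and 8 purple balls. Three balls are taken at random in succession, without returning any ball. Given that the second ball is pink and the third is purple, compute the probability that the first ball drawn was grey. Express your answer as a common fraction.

7/18

P(first=grey and the second ball is pink and the third is purple) = (7/20)·(5/19)·(8/18) = 7/171.
P(E) = Σ over first color = 7/171 + 4/171 + 7/171 = 2/19.
By Bayes, P(first=grey | E) = 7/171 / 2/19 = 7/18 ≈ 0.3889.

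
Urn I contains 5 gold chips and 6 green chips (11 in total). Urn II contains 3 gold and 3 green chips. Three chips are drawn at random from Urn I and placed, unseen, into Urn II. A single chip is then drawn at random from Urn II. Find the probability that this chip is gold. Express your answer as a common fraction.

16/33

Condition on how many of the transferred chips are gold (from Urn I: 5 gold of 11; then Urn II has 9 total).
  0 gold: C(5,0)C(6,3)/C(11,3) = 4/33; then P = 3/9
  1 gold: C(5,1)C(6,2)/C(11,3) = 5/11; then P = 4/9
  2 gold: C(5,2)C(6,1)/C(11,3) = 4/11; then P = 5/9
  3 gold: C(5,3)C(6,0)/C(11,3) = 2/33; then P = 6/9
P(gold from Urn II) = 16/33 ≈ 0.4848.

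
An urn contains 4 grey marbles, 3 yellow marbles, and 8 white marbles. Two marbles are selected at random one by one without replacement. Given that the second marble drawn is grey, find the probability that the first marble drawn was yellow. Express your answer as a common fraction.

3/14

P(first=yellow and the second marble drawn is grey) = (3/15)·(4/14) = 2/35.
P(the second marble drawn is grey) = Σ over first color = 2/35 + 2/35 + 16/105 = 4/15.
By Bayes, P(first=yellow | the second marble drawn is grey) = 2/35 / 4/15 = 3/14 ≈ 0.2143.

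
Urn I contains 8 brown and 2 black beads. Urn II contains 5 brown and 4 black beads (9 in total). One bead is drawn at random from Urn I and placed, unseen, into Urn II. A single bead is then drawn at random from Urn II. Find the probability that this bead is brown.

29/50

Condition on how many of the transferred beads are brown (from Urn I: 8 brown of 10; then Urn II has 10 total).
  0 brown: C(8,0)C(2,1)/C(10,1) = 1/5; then P = 5/10
  1 brown: C(8,1)C(2,0)/C(10,1) = 4/5; then P = 6/10
P(brown from Urn II) = 29/50 ≈ 0.5800.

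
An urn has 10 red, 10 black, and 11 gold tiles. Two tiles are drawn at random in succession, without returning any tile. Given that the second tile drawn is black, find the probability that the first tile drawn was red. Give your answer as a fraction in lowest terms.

P(first=red and the second tile drawn is black) = (10/31)·(10/30) = 10/93.
P(the second tile drawn is black) = Σ over first color = 10/93 + 3/31 + 11/93 = 10/31.
By Bayes, P(first=red | the second tile drawn is black) = 10/93 / 10/31 = 1/3 ≈ 0.3333.

1/3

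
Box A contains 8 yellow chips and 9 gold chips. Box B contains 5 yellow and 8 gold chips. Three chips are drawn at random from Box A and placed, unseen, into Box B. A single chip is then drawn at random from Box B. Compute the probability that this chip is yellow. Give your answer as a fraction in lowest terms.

109/272

Condition on how many of the transferred chips are yellow (from Box A: 8 yellow of 17; then Box B has 16 total).
  0 yellow: C(8,0)C(9,3)/C(17,3) = 21/170; then P = 5/16
  1 yellow: C(8,1)C(9,2)/C(17,3) = 36/85; then P = 6/16
  2 yellow: C(8,2)C(9,1)/C(17,3) = 63/170; then P = 7/16
  3 yellow: C(8,3)C(9,0)/C(17,3) = 7/85; then P = 8/16
P(yellow from Box B) = 109/272 ≈ 0.4007.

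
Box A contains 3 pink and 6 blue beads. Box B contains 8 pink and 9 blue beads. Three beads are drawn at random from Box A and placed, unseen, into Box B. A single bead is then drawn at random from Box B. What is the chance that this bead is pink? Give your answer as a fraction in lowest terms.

9/20

Condition on how many of the transferred beads are pink (from Box A: 3 pink of 9; then Box B has 20 total).
  0 pink: C(3,0)C(6,3)/C(9,3) = 5/21; then P = 8/20
  1 pink: C(3,1)C(6,2)/C(9,3) = 15/28; then P = 9/20
  2 pink: C(3,2)C(6,1)/C(9,3) = 3/14; then P = 10/20
  3 pink: C(3,3)C(6,0)/C(9,3) = 1/84; then P = 11/20
P(pink from Box B) = 9/20 ≈ 0.4500.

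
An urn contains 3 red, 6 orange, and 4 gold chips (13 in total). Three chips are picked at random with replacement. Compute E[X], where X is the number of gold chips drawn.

By linearity of expectation, E[X] = Σ P(draw i is gold); each independent draw has P(gold) = 4/13.
E[X] = 3 · 4/13 = 12/13 ≈ 0.9231.

12/13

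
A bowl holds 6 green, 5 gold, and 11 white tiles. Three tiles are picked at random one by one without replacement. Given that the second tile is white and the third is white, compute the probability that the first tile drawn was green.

P(first=green and the second tile is white and the third is white) = (6/22)·(11/21)·(10/20) = 1/14.
P(E) = Σ over first color = 1/14 + 5/84 + 3/28 = 5/21.
By Bayes, P(first=green | E) = 1/14 / 5/21 = 3/10 ≈ 0.3000.

3/10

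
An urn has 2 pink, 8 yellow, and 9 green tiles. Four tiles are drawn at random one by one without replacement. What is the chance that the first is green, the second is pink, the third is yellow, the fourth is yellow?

Multiply the conditional probability of each draw in order, without replacement, so each draw removes one from its color and from the total.
P = (9/19) · (2/18) · (8/17) · (7/16) = 7/646 ≈ 0.0108.

7/646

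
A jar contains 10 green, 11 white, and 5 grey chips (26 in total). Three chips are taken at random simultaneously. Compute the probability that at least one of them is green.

Use the complement: P(at least one green) = 1 − P(no green).
P(none) = C(16,3)/C(26,3) = 560/2600.
So P = 1 − 560/2600 = 51/65 ≈ 0.7846.

51/65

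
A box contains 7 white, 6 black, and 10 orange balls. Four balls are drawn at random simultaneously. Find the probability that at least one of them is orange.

Use the complement: P(at least one orange) = 1 − P(no orange).
P(none) = C(13,4)/C(23,4) = 715/8855.
So P = 1 − 715/8855 = 148/161 ≈ 0.9193.

148/161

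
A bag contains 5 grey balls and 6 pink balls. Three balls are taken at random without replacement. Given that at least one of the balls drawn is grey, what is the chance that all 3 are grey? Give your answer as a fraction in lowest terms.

2/29

P(all 3 grey) = C(5,3)/C(11,3) = 2/33; P(at least one grey) = 1 − C(6,3)/C(11,3) = 29/33.
Since 'all 3 grey' ⊆ 'at least one grey', P(all 3 | at least one) = 2/33 / 29/33 = 2/29 ≈ 0.0690.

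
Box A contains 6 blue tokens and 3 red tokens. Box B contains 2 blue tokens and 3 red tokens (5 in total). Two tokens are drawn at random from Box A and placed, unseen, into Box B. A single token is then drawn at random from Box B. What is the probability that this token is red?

Condition on how many of the transferred tokens are red (from Box A: 3 red of 9; then Box B has 7 total).
  0 red: C(3,0)C(6,2)/C(9,2) = 5/12; then P = 3/7
  1 red: C(3,1)C(6,1)/C(9,2) = 1/2; then P = 4/7
  2 red: C(3,2)C(6,0)/C(9,2) = 1/12; then P = 5/7
P(red from Box B) = 11/21 ≈ 0.5238.

11/21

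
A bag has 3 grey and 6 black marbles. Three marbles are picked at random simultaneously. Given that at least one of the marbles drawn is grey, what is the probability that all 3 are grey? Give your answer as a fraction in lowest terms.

P(all 3 grey) = C(3,3)/C(9,3) = 1/84; P(at least one grey) = 1 − C(6,3)/C(9,3) = 16/21.
Since 'all 3 grey' ⊆ 'at least one grey', P(all 3 | at least one) = 1/84 / 16/21 = 1/64 ≈ 0.0156.

1/64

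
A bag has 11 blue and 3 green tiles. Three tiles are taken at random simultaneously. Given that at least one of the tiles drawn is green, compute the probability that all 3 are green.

P(all 3 green) = C(3,3)/C(14,3) = 1/364; P(at least one green) = 1 − C(11,3)/C(14,3) = 199/364.
Since 'all 3 green' ⊆ 'at least one green', P(all 3 | at least one) = 1/364 / 199/364 = 1/199 ≈ 0.0050.

1/199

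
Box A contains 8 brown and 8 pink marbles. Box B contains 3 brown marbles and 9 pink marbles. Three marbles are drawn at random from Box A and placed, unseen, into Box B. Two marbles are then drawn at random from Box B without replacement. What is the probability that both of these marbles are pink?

251/525

Condition on how many of the transferred marbles are pink (from Box A: 8 pink of 16; then Box B has 15 total).
  0 pink: C(8,0)C(8,3)/C(16,3) = 1/10; then P = C(9,2)/C(15,2) = 12/35
  1 pink: C(8,1)C(8,2)/C(16,3) = 2/5; then P = C(10,2)/C(15,2) = 3/7
  2 pink: C(8,2)C(8,1)/C(16,3) = 2/5; then P = C(11,2)/C(15,2) = 11/21
  3 pink: C(8,3)C(8,0)/C(16,3) = 1/10; then P = C(12,2)/C(15,2) = 22/35
P(both pink) = 251/525 ≈ 0.4781.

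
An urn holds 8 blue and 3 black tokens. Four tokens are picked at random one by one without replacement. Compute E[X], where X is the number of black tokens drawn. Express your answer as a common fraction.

12/11

By linearity of expectation, E[X] = Σ P(draw i is black); by symmetry each draw (even without replacement) has P(black) = 3/11.
E[X] = 4 · 3/11 = 12/11 ≈ 1.0909.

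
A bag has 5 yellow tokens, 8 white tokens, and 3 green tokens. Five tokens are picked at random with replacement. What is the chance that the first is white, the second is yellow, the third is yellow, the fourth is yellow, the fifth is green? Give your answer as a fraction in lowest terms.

Multiply the conditional probability of each draw in order, with replacement (the composition resets each draw).
P = (8/16) · (5/16) · (5/16) · (5/16) · (3/16) = 375/131072 ≈ 0.0029.

375/131072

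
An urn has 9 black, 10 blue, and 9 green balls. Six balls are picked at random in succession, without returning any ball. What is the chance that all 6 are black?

Unordered draws without replacement: count favorable combinations over C(28,6).
Favorable = C(9,6) · C(10,0) · C(9,0) = 84; total = C(28,6) = 376740.
P = 84/376740 = 1/4485 ≈ 0.0002.

1/4485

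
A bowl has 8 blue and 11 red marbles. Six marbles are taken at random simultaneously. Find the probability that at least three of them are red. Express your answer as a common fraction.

Sum the hypergeometric tail for j = 3,…,6 red marbles.
Favorable = C(11,3)·C(8,3) + C(11,4)·C(8,2) + C(11,5)·C(8,1) + C(11,6)·C(8,0) = 22638; total = C(19,6) = 27132.
P = 22638/27132 = 539/646 ≈ 0.8344.

539/646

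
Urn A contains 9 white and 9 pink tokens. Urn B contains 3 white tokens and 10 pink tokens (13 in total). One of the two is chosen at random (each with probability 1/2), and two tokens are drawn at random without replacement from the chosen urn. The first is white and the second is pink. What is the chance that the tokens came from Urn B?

85/202

P(E | Urn A) = 9/34; P(E | Urn B) = 5/26.
P(E) = 1/2·9/34 + 1/2·5/26 = 101/442.
By Bayes' rule, P(Urn B | E) = 5/52 / 101/442 = 85/202 ≈ 0.4208.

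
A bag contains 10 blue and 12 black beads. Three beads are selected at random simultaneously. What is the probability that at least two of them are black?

4/7

Sum the hypergeometric tail for j = 2,…,3 black beads.
Favorable = C(12,2)·C(10,1) + C(12,3)·C(10,0) = 880; total = C(22,3) = 1540.
P = 880/1540 = 4/7 ≈ 0.5714.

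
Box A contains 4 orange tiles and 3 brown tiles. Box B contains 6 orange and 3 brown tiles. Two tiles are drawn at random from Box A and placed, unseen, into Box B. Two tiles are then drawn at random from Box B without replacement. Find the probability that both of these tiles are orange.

Condition on how many of the transferred tiles are orange (from Box A: 4 orange of 7; then Box B has 11 total).
  0 orange: C(4,0)C(3,2)/C(7,2) = 1/7; then P = C(6,2)/C(11,2) = 3/11
  1 orange: C(4,1)C(3,1)/C(7,2) = 4/7; then P = C(7,2)/C(11,2) = 21/55
  2 orange: C(4,2)C(3,0)/C(7,2) = 2/7; then P = C(8,2)/C(11,2) = 28/55
P(both orange) = 31/77 ≈ 0.4026.

31/77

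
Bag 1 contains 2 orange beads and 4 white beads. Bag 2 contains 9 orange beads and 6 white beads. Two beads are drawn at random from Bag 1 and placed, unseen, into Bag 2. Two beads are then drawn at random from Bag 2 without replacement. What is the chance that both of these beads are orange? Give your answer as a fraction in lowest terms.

631/2040

Condition on how many of the transferred beads are orange (from Bag 1: 2 orange of 6; then Bag 2 has 17 total).
  0 orange: C(2,0)C(4,2)/C(6,2) = 2/5; then P = C(9,2)/C(17,2) = 9/34
  1 orange: C(2,1)C(4,1)/C(6,2) = 8/15; then P = C(10,2)/C(17,2) = 45/136
  2 orange: C(2,2)C(4,0)/C(6,2) = 1/15; then P = C(11,2)/C(17,2) = 55/136
P(both orange) = 631/2040 ≈ 0.3093.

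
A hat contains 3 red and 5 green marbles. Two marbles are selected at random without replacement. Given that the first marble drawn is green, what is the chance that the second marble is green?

After removing 1 green, the hat has 4 green out of 7 remaining.
P(second is green | given) = 4/7 ≈ 0.5714.

4/7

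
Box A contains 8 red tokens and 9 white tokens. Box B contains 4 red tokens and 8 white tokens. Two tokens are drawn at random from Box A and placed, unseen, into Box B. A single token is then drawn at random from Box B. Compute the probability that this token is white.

11/17

Condition on how many of the transferred tokens are white (from Box A: 9 white of 17; then Box B has 14 total).
  0 white: C(9,0)C(8,2)/C(17,2) = 7/34; then P = 8/14
  1 white: C(9,1)C(8,1)/C(17,2) = 9/17; then P = 9/14
  2 white: C(9,2)C(8,0)/C(17,2) = 9/34; then P = 10/14
P(white from Box B) = 11/17 ≈ 0.6471.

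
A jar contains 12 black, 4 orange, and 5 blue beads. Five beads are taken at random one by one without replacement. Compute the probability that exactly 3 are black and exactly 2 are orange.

Unordered draws without replacement: count favorable combinations over C(21,5).
Favorable = C(12,3) · C(4,2) · C(5,0) = 1320; total = C(21,5) = 20349.
P = 1320/20349 = 440/6783 ≈ 0.0649.

440/6783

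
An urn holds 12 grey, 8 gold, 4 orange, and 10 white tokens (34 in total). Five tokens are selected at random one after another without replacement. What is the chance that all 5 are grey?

3/1054

Unordered draws without replacement: count favorable combinations over C(34,5).
Favorable = C(12,5) · C(8,0) · C(4,0) · C(10,0) = 792; total = C(34,5) = 278256.
P = 792/278256 = 3/1054 ≈ 0.0028.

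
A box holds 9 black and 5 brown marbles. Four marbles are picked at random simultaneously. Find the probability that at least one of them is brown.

125/143

Use the complement: P(at least one brown) = 1 − P(no brown).
P(none) = C(9,4)/C(14,4) = 126/1001.
So P = 1 − 126/1001 = 125/143 ≈ 0.8741.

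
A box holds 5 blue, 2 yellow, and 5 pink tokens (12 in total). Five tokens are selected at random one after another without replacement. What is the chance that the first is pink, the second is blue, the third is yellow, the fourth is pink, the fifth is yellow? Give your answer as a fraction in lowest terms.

5/2376

Multiply the conditional probability of each draw in order, without replacement, so each draw removes one from its color and from the total.
P = (5/12) · (5/11) · (2/10) · (4/9) · (1/8) = 5/2376 ≈ 0.0021.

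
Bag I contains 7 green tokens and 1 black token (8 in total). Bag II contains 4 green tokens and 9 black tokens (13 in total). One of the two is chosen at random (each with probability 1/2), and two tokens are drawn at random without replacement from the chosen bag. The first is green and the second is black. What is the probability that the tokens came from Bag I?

13/37

P(E | Bag I) = 1/8; P(E | Bag II) = 3/13.
P(E) = 1/2·1/8 + 1/2·3/13 = 37/208.
By Bayes' rule, P(Bag I | E) = 1/16 / 37/208 = 13/37 ≈ 0.3514.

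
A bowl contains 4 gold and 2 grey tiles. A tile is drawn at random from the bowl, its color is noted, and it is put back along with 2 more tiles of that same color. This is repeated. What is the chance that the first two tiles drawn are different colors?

1/3

Either grey then gold, or gold then grey; after the first draw the total is 8.
P = (2/6)·(4/8) + (4/6)·(2/8) = 1/3 ≈ 0.3333.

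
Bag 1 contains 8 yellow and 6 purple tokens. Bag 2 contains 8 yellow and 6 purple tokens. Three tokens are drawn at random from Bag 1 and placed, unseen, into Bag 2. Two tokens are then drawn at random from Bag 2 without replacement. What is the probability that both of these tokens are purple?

264/1547

Condition on how many of the transferred tokens are purple (from Bag 1: 6 purple of 14; then Bag 2 has 17 total).
  0 purple: C(6,0)C(8,3)/C(14,3) = 2/13; then P = C(6,2)/C(17,2) = 15/136
  1 purple: C(6,1)C(8,2)/C(14,3) = 6/13; then P = C(7,2)/C(17,2) = 21/136
  2 purple: C(6,2)C(8,1)/C(14,3) = 30/91; then P = C(8,2)/C(17,2) = 7/34
  3 purple: C(6,3)C(8,0)/C(14,3) = 5/91; then P = C(9,2)/C(17,2) = 9/34
P(both purple) = 264/1547 ≈ 0.1707.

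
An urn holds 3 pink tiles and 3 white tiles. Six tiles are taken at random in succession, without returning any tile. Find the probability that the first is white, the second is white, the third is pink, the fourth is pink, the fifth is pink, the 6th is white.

1/20

Multiply the conditional probability of each draw in order, without replacement, so each draw removes one from its color and from the total.
P = (3/6) · (2/5) · (3/4) · (2/3) · (1/2) · (1/1) = 1/20 ≈ 0.0500.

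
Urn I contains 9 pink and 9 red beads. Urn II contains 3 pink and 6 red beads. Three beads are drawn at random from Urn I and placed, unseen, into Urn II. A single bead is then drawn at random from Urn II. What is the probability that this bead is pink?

3/8

Condition on how many of the transferred beads are pink (from Urn I: 9 pink of 18; then Urn II has 12 total).
  0 pink: C(9,0)C(9,3)/C(18,3) = 7/68; then P = 3/12
  1 pink: C(9,1)C(9,2)/C(18,3) = 27/68; then P = 4/12
  2 pink: C(9,2)C(9,1)/C(18,3) = 27/68; then P = 5/12
  3 pink: C(9,3)C(9,0)/C(18,3) = 7/68; then P = 6/12
P(pink from Urn II) = 3/8 ≈ 0.3750.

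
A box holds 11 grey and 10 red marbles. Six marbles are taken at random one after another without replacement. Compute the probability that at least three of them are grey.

473/646

Sum the hypergeometric tail for j = 3,…,6 grey marbles.
Favorable = C(11,3)·C(10,3) + C(11,4)·C(10,2) + C(11,5)·C(10,1) + C(11,6)·C(10,0) = 39732; total = C(21,6) = 54264.
P = 39732/54264 = 473/646 ≈ 0.7322.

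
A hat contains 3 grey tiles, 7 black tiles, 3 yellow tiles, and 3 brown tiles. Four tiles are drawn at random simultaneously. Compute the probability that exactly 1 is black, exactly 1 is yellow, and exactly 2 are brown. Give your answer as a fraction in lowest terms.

Unordered draws without replacement: count favorable combinations over C(16,4).
Favorable = C(3,0) · C(7,1) · C(3,1) · C(3,2) = 63; total = C(16,4) = 1820.
P = 63/1820 = 9/260 ≈ 0.0346.

9/260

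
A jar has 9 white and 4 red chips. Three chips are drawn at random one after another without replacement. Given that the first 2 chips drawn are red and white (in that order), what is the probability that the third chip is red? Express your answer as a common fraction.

3/11

After removing 1 white, 1 red, the jar has 3 red out of 11 remaining.
P(third is red | given) = 3/11 ≈ 0.2727.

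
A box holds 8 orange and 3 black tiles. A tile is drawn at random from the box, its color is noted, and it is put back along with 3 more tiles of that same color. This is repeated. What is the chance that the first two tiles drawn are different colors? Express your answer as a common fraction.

24/77

Either orange then black, or black then orange; after the first draw the total is 14.
P = (8/11)·(3/14) + (3/11)·(8/14) = 24/77 ≈ 0.3117.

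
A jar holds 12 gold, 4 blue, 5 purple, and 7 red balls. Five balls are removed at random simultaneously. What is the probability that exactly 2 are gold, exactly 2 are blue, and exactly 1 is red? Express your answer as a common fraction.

11/390

Unordered draws without replacement: count favorable combinations over C(28,5).
Favorable = C(12,2) · C(4,2) · C(5,0) · C(7,1) = 2772; total = C(28,5) = 98280.
P = 2772/98280 = 11/390 ≈ 0.0282.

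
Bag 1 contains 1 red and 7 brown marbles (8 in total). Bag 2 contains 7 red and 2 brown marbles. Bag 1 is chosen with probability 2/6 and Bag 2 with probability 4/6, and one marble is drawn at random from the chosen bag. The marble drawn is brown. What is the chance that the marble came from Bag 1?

63/95

P(brown | Bag 1) = 7/8; P(brown | Bag 2) = 2/9.
P(brown) = 1/3·7/8 + 2/3·2/9 = 95/216.
By Bayes' rule, P(Bag 1 | brown) = 7/24 / 95/216 = 63/95 ≈ 0.6632.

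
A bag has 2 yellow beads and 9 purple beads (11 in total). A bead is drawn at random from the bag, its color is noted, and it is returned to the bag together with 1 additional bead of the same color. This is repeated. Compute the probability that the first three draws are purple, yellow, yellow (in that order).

Track the composition after each reinforcement of +1.
P = (9/11) · (2/12) · (3/13) = 9/286 ≈ 0.0315.

9/286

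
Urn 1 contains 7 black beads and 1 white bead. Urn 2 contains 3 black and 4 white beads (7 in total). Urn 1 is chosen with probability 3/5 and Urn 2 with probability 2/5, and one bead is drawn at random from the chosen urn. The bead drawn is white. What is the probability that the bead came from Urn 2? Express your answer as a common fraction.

64/85

P(white | Urn 1) = 1/8; P(white | Urn 2) = 4/7.
P(white) = 3/5·1/8 + 2/5·4/7 = 17/56.
By Bayes' rule, P(Urn 2 | white) = 8/35 / 17/56 = 64/85 ≈ 0.7529.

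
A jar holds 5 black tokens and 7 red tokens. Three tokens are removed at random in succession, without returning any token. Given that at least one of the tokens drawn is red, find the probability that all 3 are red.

1/6

P(all 3 red) = C(7,3)/C(12,3) = 7/44; P(at least one red) = 1 − C(5,3)/C(12,3) = 21/22.
Since 'all 3 red' ⊆ 'at least one red', P(all 3 | at least one) = 7/44 / 21/22 = 1/6 ≈ 0.1667.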